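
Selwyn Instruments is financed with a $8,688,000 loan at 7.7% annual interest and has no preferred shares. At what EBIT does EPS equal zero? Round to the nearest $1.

$668,976

Annual interest = 7.7% × $8,688,000 = $668,976.00.
Without preferred stock the financial break-even is simply EBIT = interest = $668,976.00.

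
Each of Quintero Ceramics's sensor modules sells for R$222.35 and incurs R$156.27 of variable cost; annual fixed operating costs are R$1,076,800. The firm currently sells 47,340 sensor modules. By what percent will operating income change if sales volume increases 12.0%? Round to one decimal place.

Contribution at this volume is 47,340 × R$66.08 = R$3,128,227.20.
EBIT = R$3,128,227.20 − R$1,076,800 = R$2,051,427.20.
So DOL = total CM / EBIT = R$3,128,227.20 / R$2,051,427.20 = 1.5249.
So EBIT moves 1.5249 × (+12.0%) = +18.3%.

+18.3%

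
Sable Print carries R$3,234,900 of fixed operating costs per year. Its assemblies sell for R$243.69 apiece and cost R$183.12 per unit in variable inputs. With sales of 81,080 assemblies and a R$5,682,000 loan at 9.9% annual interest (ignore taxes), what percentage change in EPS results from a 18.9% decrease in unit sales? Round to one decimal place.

Total contribution margin = 81,080 × R$60.57 = R$4,911,015.60.
EBIT = R$4,911,015.60 − R$3,234,900 = R$1,676,115.60.
Interest = R$562,518.00, so EBIT − I = R$1,113,597.60.
Degree of combined leverage = contribution ÷ (EBIT − I) = R$4,911,015.60 ÷ R$1,113,597.60 = 4.4100.
%ΔEPS = DCL × %ΔSales = 4.4100 × -18.9% = -83.3%.

-83.3%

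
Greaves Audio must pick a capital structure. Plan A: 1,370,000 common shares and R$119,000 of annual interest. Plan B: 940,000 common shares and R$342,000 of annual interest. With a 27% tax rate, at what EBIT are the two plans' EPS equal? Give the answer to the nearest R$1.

R$829,488

At indifference, (EBIT − 119,000)(1 − t)/1,370,000 = (EBIT − 342,000)(1 − t)/940,000.
The (1 − t) factor cancels: (EBIT − 119,000) × 940,000 = (EBIT − 342,000) × 1,370,000.
EBIT × (1,370,000 − 940,000) = 342,000 × 1,370,000 − 119,000 × 940,000 = 356,680,000,000, so EBIT = 356,680,000,000 ÷ 430,000 = 829,488.37.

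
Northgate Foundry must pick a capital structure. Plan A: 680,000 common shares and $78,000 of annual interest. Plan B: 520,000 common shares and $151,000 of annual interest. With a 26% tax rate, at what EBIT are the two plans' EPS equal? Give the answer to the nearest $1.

Set EPS_A = EPS_B: (EBIT − $78,000)(1 − 0.26) ÷ 680,000 = (EBIT − $151,000)(1 − 0.26) ÷ 520,000.
Cancelling (1 − t) and cross-multiplying: 520,000·(EBIT − 78,000) = 680,000·(EBIT − 151,000).
Solving, EBIT = (151,000·680,000 − 78,000·520,000) / (680,000 − 520,000) = 62,120,000,000 / 160,000 = 388,250.00.

$388,250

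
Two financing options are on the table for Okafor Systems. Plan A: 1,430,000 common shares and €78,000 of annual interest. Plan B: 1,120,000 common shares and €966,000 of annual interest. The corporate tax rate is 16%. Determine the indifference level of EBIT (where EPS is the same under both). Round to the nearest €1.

€4,174,258

At indifference, (EBIT − 78,000)(1 − t)/1,430,000 = (EBIT − 966,000)(1 − t)/1,120,000.
The (1 − t) factor cancels: (EBIT − 78,000) × 1,120,000 = (EBIT − 966,000) × 1,430,000.
Solving, EBIT = (966,000·1,430,000 − 78,000·1,120,000) / (1,430,000 − 1,120,000) = 1,294,020,000,000 / 310,000 = 4,174,258.06.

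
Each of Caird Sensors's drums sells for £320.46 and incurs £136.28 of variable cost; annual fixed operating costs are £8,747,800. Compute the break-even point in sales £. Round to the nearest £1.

Contribution margin per unit = £320.46 − £136.28 = £184.18, a CM ratio of £184.18 ÷ £320.46 = 0.5747.
Break-even revenue = fixed costs × price ÷ CM = £8,747,800 × £320.46 ÷ £184.18 = £15,220,545.

£15,220,545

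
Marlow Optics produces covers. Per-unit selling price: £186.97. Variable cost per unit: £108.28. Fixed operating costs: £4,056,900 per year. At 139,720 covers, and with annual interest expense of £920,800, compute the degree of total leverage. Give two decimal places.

Contribution at this volume is 139,720 × £78.69 = £10,994,566.80.
Subtracting fixed costs: EBIT = £10,994,566.80 − £4,056,900 = £6,937,666.80. Interest = £920,800.00.
DOL = £10,994,566.80 ÷ £6,937,666.80 = 1.5848; DFL = £6,937,666.80 ÷ £6,016,866.80 = 1.1530.
Combined leverage = 1.5848 × 1.1530 = 1.8273.

1.83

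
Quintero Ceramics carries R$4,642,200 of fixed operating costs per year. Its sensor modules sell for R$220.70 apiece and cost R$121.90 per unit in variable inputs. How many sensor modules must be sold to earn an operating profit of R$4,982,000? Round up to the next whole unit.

97,411 sensor modules

Unit CM = price − variable cost = R$220.70 − R$121.90 = R$98.80.
Units = (FC + target) / CM = (R$4,642,200 + R$4,982,000) / R$98.80 = 97,410.93, so 97,411 sensor modules.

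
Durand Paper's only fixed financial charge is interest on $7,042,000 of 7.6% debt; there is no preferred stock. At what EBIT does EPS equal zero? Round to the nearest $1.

Annual interest = 7.6% × $7,042,000 = $535,192.00.
With no preferred dividends, EPS = 0 when EBIT exactly covers interest, so the financial break-even EBIT is $535,192.00.

$535,192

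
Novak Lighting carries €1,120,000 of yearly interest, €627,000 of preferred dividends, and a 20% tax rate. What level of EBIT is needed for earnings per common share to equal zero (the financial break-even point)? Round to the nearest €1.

Preferred dividends are paid after tax, so their pre-tax equivalent is €627,000 ÷ (1 − 0.20) = €783,750.00.
EPS = 0 when EBIT covers interest plus the pre-tax preferred burden: €1,120,000 + €783,750.00 = €1,903,750.00.

€1,903,750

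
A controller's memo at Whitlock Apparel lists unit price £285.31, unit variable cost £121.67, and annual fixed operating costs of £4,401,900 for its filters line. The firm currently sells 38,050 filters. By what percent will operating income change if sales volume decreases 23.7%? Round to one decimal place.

-80.9%

At 38,050 units, contribution = 38,050 × £163.64 = £6,226,502.00.
Subtracting fixed costs: EBIT = £6,226,502.00 − £4,401,900 = £1,824,602.00.
So DOL = total CM / EBIT = £6,226,502.00 / £1,824,602.00 = 3.4125.
%ΔEBIT = DOL × %ΔSales = 3.4125 × -23.7% = -80.9%.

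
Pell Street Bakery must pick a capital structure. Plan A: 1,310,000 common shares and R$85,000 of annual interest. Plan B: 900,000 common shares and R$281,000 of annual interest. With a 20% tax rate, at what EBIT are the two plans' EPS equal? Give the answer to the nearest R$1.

At indifference, (EBIT − 85,000)(1 − t)/1,310,000 = (EBIT − 281,000)(1 − t)/900,000.
Cancelling (1 − t) and cross-multiplying: 900,000·(EBIT − 85,000) = 1,310,000·(EBIT − 281,000).
Solving, EBIT = (281,000·1,310,000 − 85,000·900,000) / (1,310,000 − 900,000) = 291,610,000,000 / 410,000 = 711,243.90.

R$711,244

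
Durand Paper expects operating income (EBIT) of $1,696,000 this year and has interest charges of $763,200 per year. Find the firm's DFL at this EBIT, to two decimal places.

Annual interest charges come to $763,200.00.
Degree of financial leverage = EBIT / (EBIT − interest) = $1,696,000 / $932,800.00 = 1.8182.

1.82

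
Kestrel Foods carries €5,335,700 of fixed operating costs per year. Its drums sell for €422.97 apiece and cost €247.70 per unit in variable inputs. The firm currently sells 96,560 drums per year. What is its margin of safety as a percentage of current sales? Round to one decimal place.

Contribution margin per unit = €422.97 − €247.70 = €175.27. Break-even units = €5,335,700 ÷ €175.27 = 30,442.75; break-even revenue = 30,442.75 × €422.97 = €12,876,368.06.
Actual sales revenue = 96,560 × €422.97 = €40,841,983.20.
Margin of safety = (€40,841,983.20 − €12,876,368.06) ÷ €40,841,983.20 = 68.5%.

68.5%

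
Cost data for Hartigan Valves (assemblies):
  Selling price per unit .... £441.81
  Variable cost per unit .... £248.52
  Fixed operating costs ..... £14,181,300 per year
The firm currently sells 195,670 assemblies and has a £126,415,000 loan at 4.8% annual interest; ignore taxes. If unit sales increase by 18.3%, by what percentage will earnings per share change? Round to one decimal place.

+39.4%

Total contribution margin = 195,670 × £193.29 = £37,821,054.30.
EBIT = £37,821,054.30 − £14,181,300 = £23,639,754.30.
Interest = £6,067,920.00, so EBIT − I = £17,571,834.30.
Degree of combined leverage = contribution ÷ (EBIT − I) = £37,821,054.30 ÷ £17,571,834.30 = 2.1524.
EPS therefore changes by 2.1524 × (+18.3%) = +39.4%.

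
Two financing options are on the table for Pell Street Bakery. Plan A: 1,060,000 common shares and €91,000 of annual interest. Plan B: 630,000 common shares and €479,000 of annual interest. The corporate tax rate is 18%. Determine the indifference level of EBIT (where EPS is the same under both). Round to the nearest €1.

At indifference, (EBIT − 91,000)(1 − t)/1,060,000 = (EBIT − 479,000)(1 − t)/630,000.
Cancelling (1 − t) and cross-multiplying: 630,000·(EBIT − 91,000) = 1,060,000·(EBIT − 479,000).
EBIT × (1,060,000 − 630,000) = 479,000 × 1,060,000 − 91,000 × 630,000 = 450,410,000,000, so EBIT = 450,410,000,000 ÷ 430,000 = 1,047,465.12.

€1,047,465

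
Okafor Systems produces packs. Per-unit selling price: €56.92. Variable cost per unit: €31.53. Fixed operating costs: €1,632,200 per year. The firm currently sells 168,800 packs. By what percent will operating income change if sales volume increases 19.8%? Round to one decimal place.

+32.0%

Total contribution margin = 168,800 × €25.39 = €4,285,832.00.
Operating income = contribution − fixed costs = €4,285,832.00 − €1,632,200 = €2,653,632.00.
Degree of operating leverage = €4,285,832.00 / €2,653,632.00 = 1.6151.
Operating income changes by 1.6151 × +19.8% = +32.0%.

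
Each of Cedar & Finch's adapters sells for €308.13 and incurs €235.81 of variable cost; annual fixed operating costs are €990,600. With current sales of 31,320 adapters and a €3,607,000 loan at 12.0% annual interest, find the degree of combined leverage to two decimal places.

2.69

Contribution at this volume is 31,320 × €72.32 = €2,265,062.40.
Subtracting fixed costs: EBIT = €2,265,062.40 − €990,600 = €1,274,462.40. Interest = €432,840.00, so EBIT − I = €841,622.40.
DCL = contribution ÷ (EBIT − I) = €2,265,062.40 ÷ €841,622.40 = 2.6913.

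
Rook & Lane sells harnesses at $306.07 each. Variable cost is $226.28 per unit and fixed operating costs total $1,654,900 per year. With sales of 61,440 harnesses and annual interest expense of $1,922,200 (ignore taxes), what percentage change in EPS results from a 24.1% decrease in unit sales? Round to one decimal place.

-89.2%

At 61,440 units, contribution = 61,440 × $79.79 = $4,902,297.60.
Operating income = contribution − fixed costs = $4,902,297.60 − $1,654,900 = $3,247,397.60.
After interest of $1,922,200.00, pre-tax earnings = $1,325,197.60.
DCL = total CM / (EBIT − I) = $4,902,297.60 / $1,325,197.60 = 3.6993.
EPS therefore changes by 3.6993 × (-24.1%) = -89.2%.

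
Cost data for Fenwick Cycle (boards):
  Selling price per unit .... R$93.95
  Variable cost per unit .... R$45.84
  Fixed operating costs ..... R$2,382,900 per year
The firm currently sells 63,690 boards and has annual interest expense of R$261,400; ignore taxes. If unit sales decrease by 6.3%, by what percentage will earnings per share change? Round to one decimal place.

-46.0%

Contribution at this volume is 63,690 × R$48.11 = R$3,064,125.90.
EBIT = R$3,064,125.90 − R$2,382,900 = R$681,225.90.
After interest of R$261,400.00, pre-tax earnings = R$419,825.90.
Degree of combined leverage = contribution ÷ (EBIT − I) = R$3,064,125.90 ÷ R$419,825.90 = 7.2986.
%ΔEPS = DCL × %ΔSales = 7.2986 × -6.3% = -46.0%.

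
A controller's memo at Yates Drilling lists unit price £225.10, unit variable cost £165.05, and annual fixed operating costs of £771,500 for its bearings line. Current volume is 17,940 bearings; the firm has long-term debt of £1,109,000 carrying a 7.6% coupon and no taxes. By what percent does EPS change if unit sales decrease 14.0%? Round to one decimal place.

Contribution at this volume is 17,940 × £60.05 = £1,077,297.00.
Subtracting fixed costs: EBIT = £1,077,297.00 − £771,500 = £305,797.00.
After interest of £84,284.00, pre-tax earnings = £221,513.00.
Degree of combined leverage = contribution ÷ (EBIT − I) = £1,077,297.00 ÷ £221,513.00 = 4.8634.
%ΔEPS = DCL × %ΔSales = 4.8634 × -14.0% = -68.1%.

-68.1%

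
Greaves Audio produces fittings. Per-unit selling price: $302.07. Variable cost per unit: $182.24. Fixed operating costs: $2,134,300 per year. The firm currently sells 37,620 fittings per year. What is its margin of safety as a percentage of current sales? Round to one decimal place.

Contribution margin per unit = $302.07 − $182.24 = $119.83. Break-even units = $2,134,300 ÷ $119.83 = 17,811.07; break-even revenue = 17,811.07 × $302.07 = $5,380,188.61.
Current sales = 37,620 × $302.07 = $11,363,873.40.
Margin of safety = ($11,363,873.40 − $5,380,188.61) ÷ $11,363,873.40 = 52.7%.

52.7%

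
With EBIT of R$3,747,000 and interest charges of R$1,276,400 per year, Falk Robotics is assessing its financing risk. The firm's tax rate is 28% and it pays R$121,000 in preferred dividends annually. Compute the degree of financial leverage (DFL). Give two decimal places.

Annual interest charges come to R$1,276,400.00.
Pre-tax preferred-dividend burden = R$121,000 ÷ (1 − 0.28) = R$168,055.56.
DFL = EBIT ÷ [EBIT − I − D_p/(1−t)] = R$3,747,000 ÷ [R$3,747,000 − R$1,276,400.00 − R$168,055.56] = R$3,747,000 ÷ R$2,302,544.44 = 1.6273.

1.63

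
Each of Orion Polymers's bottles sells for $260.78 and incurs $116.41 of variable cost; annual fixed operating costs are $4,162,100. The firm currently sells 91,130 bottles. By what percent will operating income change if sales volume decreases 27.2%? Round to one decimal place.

At 91,130 units, contribution = 91,130 × $144.37 = $13,156,438.10.
Subtracting fixed costs: EBIT = $13,156,438.10 − $4,162,100 = $8,994,338.10.
Degree of operating leverage = $13,156,438.10 / $8,994,338.10 = 1.4627.
%ΔEBIT = DOL × %ΔSales = 1.4627 × -27.2% = -39.8%.

-39.8%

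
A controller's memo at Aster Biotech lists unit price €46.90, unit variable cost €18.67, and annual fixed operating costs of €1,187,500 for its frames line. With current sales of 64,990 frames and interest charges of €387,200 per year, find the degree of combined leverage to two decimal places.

Contribution at this volume is 64,990 × €28.23 = €1,834,667.70.
EBIT = €1,834,667.70 − €1,187,500 = €647,167.70. Interest = €387,200.00.
DOL = €1,834,667.70 ÷ €647,167.70 = 2.8349; DFL = €647,167.70 ÷ €259,967.70 = 2.4894.
DCL = DOL × DFL = 2.8349 × 2.4894 = 7.0572.

7.06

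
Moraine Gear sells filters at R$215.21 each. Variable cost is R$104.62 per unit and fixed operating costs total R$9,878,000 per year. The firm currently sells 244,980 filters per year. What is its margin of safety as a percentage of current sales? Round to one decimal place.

Each unit contributes R$215.21 − R$104.62 = R$110.59. Break-even units = R$9,878,000 ÷ R$110.59 = 89,320.92; break-even revenue = 89,320.92 × R$215.21 = R$19,222,754.14.
Current sales = 244,980 × R$215.21 = R$52,722,145.80.
Margin of safety = (R$52,722,145.80 − R$19,222,754.14) ÷ R$52,722,145.80 = 63.5%.

63.5%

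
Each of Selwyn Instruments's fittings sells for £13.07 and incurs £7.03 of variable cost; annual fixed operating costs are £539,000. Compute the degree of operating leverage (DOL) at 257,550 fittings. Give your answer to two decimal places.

At 257,550 units, contribution = 257,550 × £6.04 = £1,555,602.00.
EBIT = £1,555,602.00 − £539,000 = £1,016,602.00.
Degree of operating leverage = £1,555,602.00 / £1,016,602.00 = 1.5302.

1.53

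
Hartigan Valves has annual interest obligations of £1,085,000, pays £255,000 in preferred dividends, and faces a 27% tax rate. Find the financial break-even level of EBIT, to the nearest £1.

Preferred dividends are paid after tax, so their pre-tax equivalent is £255,000 ÷ (1 − 0.27) = £349,315.07.
Financial break-even EBIT = interest + D_p ÷ (1 − t) = £1,085,000 + £349,315.07 = £1,434,315.07.

£1,434,315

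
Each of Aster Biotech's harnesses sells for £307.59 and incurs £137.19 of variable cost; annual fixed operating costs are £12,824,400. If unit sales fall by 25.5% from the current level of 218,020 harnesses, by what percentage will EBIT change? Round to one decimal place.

-38.9%

Total contribution margin = 218,020 × £170.40 = £37,150,608.00.
Operating income = contribution − fixed costs = £37,150,608.00 − £12,824,400 = £24,326,208.00.
So DOL = total CM / EBIT = £37,150,608.00 / £24,326,208.00 = 1.5272.
So EBIT moves 1.5272 × (-25.5%) = -38.9%.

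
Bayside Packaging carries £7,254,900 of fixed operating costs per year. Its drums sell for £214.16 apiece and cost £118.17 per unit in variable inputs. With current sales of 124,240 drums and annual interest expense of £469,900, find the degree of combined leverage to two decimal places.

At 124,240 units, contribution = 124,240 × £95.99 = £11,925,797.60.
Subtracting fixed costs: EBIT = £11,925,797.60 − £7,254,900 = £4,670,897.60. Interest = £469,900.00.
DOL = £11,925,797.60 ÷ £4,670,897.60 = 2.5532; DFL = £4,670,897.60 ÷ £4,200,997.60 = 1.1119.
DCL = DOL × DFL = 2.5532 × 1.1119 = 2.8389.

2.84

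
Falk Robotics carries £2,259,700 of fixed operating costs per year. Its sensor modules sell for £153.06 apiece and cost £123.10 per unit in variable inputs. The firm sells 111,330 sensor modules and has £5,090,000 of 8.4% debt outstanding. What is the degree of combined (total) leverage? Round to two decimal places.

At 111,330 units, contribution = 111,330 × £29.96 = £3,335,446.80.
Subtracting fixed costs: EBIT = £3,335,446.80 − £2,259,700 = £1,075,746.80. Interest = £427,560.00.
DOL = £3,335,446.80 ÷ £1,075,746.80 = 3.1006; DFL = £1,075,746.80 ÷ £648,186.80 = 1.6596.
DCL = DOL × DFL = 3.1006 × 1.6596 = 5.1458.

5.15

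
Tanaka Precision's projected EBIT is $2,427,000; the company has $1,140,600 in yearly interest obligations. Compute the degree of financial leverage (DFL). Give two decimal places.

Annual interest charges come to $1,140,600.00.
Degree of financial leverage = EBIT / (EBIT − interest) = $2,427,000 / $1,286,400.00 = 1.8867.

1.89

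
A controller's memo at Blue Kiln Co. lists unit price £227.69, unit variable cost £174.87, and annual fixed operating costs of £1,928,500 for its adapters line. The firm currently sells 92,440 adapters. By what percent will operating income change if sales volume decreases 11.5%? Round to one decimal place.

Contribution at this volume is 92,440 × £52.82 = £4,882,680.80.
Operating income = contribution − fixed costs = £4,882,680.80 − £1,928,500 = £2,954,180.80.
DOL = contribution ÷ EBIT = £4,882,680.80 ÷ £2,954,180.80 = 1.6528.
So EBIT moves 1.6528 × (-11.5%) = -19.0%.

-19.0%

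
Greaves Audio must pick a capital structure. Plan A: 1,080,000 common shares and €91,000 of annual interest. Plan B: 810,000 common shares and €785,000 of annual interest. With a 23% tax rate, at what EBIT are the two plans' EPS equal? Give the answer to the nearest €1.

Set EPS_A = EPS_B: (EBIT − €91,000)(1 − 0.23) ÷ 1,080,000 = (EBIT − €785,000)(1 − 0.23) ÷ 810,000.
Cancelling (1 − t) and cross-multiplying: 810,000·(EBIT − 91,000) = 1,080,000·(EBIT − 785,000).
Solving, EBIT = (785,000·1,080,000 − 91,000·810,000) / (1,080,000 − 810,000) = 774,090,000,000 / 270,000 = 2,867,000.00.

€2,867,000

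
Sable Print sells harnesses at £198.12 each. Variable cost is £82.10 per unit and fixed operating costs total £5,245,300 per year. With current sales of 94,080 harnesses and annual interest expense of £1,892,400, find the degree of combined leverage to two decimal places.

2.89

Total contribution margin = 94,080 × £116.02 = £10,915,161.60.
Subtracting fixed costs: EBIT = £10,915,161.60 − £5,245,300 = £5,669,861.60. Interest = £1,892,400.00, so EBIT − I = £3,777,461.60.
Degree of total leverage = total CM / (EBIT − interest) = £10,915,161.60 / £3,777,461.60 = 2.8895.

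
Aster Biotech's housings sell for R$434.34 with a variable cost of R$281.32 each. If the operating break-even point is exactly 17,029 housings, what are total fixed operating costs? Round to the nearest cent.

R$2,605,777.58

Unit CM = price − variable cost = R$434.34 − R$281.32 = R$153.02.
Fixed costs = break-even units × CM = 17,029 × R$153.02 = R$2,605,777.58.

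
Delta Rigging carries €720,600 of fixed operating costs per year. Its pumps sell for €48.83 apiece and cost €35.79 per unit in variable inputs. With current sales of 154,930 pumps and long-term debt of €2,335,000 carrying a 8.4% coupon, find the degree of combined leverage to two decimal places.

Contribution at this volume is 154,930 × €13.04 = €2,020,287.20.
EBIT = €2,020,287.20 − €720,600 = €1,299,687.20. Interest = €196,140.00, so EBIT − I = €1,103,547.20.
Degree of total leverage = total CM / (EBIT − interest) = €2,020,287.20 / €1,103,547.20 = 1.8307.

1.83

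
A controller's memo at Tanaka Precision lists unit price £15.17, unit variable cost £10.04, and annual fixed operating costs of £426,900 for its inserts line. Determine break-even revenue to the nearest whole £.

£1,262,392

Contribution margin per unit = £15.17 − £10.04 = £5.13, a CM ratio of £5.13 ÷ £15.17 = 0.3382.
Break-even sales = FC ÷ CM ratio = £426,900 × £15.17 / £5.13 = £1,262,392.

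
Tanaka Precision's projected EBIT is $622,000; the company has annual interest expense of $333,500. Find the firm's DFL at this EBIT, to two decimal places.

2.16

Annual interest charges come to $333,500.00.
Degree of financial leverage = EBIT / (EBIT − interest) = $622,000 / $288,500.00 = 2.1560.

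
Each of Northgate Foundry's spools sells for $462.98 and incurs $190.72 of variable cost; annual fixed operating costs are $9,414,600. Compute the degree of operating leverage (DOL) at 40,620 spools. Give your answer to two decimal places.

6.72

Total contribution margin = 40,620 × $272.26 = $11,059,201.20.
Operating income = contribution − fixed costs = $11,059,201.20 − $9,414,600 = $1,644,601.20.
Degree of operating leverage = $11,059,201.20 / $1,644,601.20 = 6.7245.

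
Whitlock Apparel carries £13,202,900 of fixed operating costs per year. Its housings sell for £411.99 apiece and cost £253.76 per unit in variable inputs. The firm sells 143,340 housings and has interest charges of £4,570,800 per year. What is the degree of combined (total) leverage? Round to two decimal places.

4.62

At 143,340 units, contribution = 143,340 × £158.23 = £22,680,688.20.
EBIT = £22,680,688.20 − £13,202,900 = £9,477,788.20. Interest = £4,570,800.00, so EBIT − I = £4,906,988.20.
DCL = contribution ÷ (EBIT − I) = £22,680,688.20 ÷ £4,906,988.20 = 4.6221.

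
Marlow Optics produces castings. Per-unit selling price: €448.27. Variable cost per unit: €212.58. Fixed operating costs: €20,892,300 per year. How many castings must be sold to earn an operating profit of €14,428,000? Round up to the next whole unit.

149,860 castings

Contribution margin per unit = €448.27 − €212.58 = €235.69.
Units = (FC + target) / CM = (€20,892,300 + €14,428,000) / €235.69 = 149,859.14, so 149,860 castings.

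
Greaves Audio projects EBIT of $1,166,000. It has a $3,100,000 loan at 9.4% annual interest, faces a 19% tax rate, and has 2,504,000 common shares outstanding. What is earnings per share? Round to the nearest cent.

$0.28

Pre-tax income = $1,166,000 − $291,400.00 = $874,600.00.
After tax at 19%: net income = $874,600.00 × 0.81 = $708,426.00.
EPS = $708,426.00 ÷ 2,504,000 = $0.28.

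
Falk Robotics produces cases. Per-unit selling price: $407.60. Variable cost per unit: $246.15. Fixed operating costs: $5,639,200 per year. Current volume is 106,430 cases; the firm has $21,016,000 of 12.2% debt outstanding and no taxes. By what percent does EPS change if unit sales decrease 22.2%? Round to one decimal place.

-42.5%

Total contribution margin = 106,430 × $161.45 = $17,183,123.50.
Operating income = contribution − fixed costs = $17,183,123.50 − $5,639,200 = $11,543,923.50.
Interest = $2,563,952.00, so EBIT − I = $8,979,971.50.
Degree of combined leverage = contribution ÷ (EBIT − I) = $17,183,123.50 ÷ $8,979,971.50 = 1.9135.
EPS therefore changes by 1.9135 × (-22.2%) = -42.5%.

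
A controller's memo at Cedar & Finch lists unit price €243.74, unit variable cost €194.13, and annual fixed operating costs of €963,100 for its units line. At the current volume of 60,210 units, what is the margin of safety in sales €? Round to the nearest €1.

€9,943,757

Contribution margin per unit = €243.74 − €194.13 = €49.61. Break-even units = €963,100 ÷ €49.61 = 19,413.42; break-even revenue = 19,413.42 × €243.74 = €4,731,828.14.
Current sales = 60,210 × €243.74 = €14,675,585.40.
Margin of safety = €14,675,585.40 − €4,731,828.14 = €9,943,757.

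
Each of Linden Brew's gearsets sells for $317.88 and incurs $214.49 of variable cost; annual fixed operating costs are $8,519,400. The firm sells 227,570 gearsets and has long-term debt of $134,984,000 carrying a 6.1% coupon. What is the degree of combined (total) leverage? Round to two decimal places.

3.47

Total contribution margin = 227,570 × $103.39 = $23,528,462.30.
Subtracting fixed costs: EBIT = $23,528,462.30 − $8,519,400 = $15,009,062.30. Interest = $8,234,024.00, so EBIT − I = $6,775,038.30.
DCL = contribution ÷ (EBIT − I) = $23,528,462.30 ÷ $6,775,038.30 = 3.4728.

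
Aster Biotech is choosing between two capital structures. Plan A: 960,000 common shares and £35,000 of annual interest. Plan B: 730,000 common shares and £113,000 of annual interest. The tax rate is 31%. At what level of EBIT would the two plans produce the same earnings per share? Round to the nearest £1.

At indifference, (EBIT − 35,000)(1 − t)/960,000 = (EBIT − 113,000)(1 − t)/730,000.
Cancelling (1 − t) and cross-multiplying: 730,000·(EBIT − 35,000) = 960,000·(EBIT − 113,000).
Solving, EBIT = (113,000·960,000 − 35,000·730,000) / (960,000 − 730,000) = 82,930,000,000 / 230,000 = 360,565.22.

£360,565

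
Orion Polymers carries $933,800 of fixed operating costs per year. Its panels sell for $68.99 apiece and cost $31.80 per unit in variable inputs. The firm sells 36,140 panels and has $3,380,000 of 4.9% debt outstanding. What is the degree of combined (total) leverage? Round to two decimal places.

5.49

Contribution at this volume is 36,140 × $37.19 = $1,344,046.60.
Operating income = contribution − fixed costs = $1,344,046.60 − $933,800 = $410,246.60. Interest = $165,620.00.
DOL = $1,344,046.60 ÷ $410,246.60 = 3.2762; DFL = $410,246.60 ÷ $244,626.60 = 1.6770.
DCL = DOL × DFL = 3.2762 × 1.6770 = 5.4942.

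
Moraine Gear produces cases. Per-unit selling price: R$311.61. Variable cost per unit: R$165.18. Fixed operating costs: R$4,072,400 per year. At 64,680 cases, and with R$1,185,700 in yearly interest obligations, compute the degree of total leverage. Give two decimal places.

Total contribution margin = 64,680 × R$146.43 = R$9,471,092.40.
Operating income = contribution − fixed costs = R$9,471,092.40 − R$4,072,400 = R$5,398,692.40. Interest = R$1,185,700.00.
DOL = R$9,471,092.40 ÷ R$5,398,692.40 = 1.7543; DFL = R$5,398,692.40 ÷ R$4,212,992.40 = 1.2814.
Combined leverage = 1.7543 × 1.2814 = 2.2480.

2.25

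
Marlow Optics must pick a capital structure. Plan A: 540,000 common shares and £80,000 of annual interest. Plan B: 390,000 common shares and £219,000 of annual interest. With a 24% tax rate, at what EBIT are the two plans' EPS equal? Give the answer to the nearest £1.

£580,400

Set EPS_A = EPS_B: (EBIT − £80,000)(1 − 0.24) ÷ 540,000 = (EBIT − £219,000)(1 − 0.24) ÷ 390,000.
The (1 − t) factor cancels: (EBIT − 80,000) × 390,000 = (EBIT − 219,000) × 540,000.
Solving, EBIT = (219,000·540,000 − 80,000·390,000) / (540,000 − 390,000) = 87,060,000,000 / 150,000 = 580,400.00.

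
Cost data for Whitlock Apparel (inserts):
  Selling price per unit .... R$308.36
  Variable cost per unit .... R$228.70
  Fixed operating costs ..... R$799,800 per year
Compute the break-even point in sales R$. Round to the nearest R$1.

CM per unit = R$308.36 − R$228.70 = R$79.66; CM ratio = R$79.66 / R$308.36 = 0.2583.
Break-even sales = FC ÷ CM ratio = R$799,800 × R$308.36 / R$79.66 = R$3,095,987.

R$3,095,987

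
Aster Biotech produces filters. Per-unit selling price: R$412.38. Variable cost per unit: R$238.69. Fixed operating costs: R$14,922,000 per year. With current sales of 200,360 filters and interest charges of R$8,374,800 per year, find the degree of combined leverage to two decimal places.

At 200,360 units, contribution = 200,360 × R$173.69 = R$34,800,528.40.
EBIT = R$34,800,528.40 − R$14,922,000 = R$19,878,528.40. Interest = R$8,374,800.00, so EBIT − I = R$11,503,728.40.
DCL = contribution ÷ (EBIT − I) = R$34,800,528.40 ÷ R$11,503,728.40 = 3.0252.

3.03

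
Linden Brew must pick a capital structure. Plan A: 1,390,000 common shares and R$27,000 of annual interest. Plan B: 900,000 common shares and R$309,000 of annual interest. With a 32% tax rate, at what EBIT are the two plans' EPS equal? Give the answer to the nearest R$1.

R$826,959

Set EPS_A = EPS_B: (EBIT − R$27,000)(1 − 0.32) ÷ 1,390,000 = (EBIT − R$309,000)(1 − 0.32) ÷ 900,000.
The (1 − t) factor cancels: (EBIT − 27,000) × 900,000 = (EBIT − 309,000) × 1,390,000.
EBIT × (1,390,000 − 900,000) = 309,000 × 1,390,000 − 27,000 × 900,000 = 405,210,000,000, so EBIT = 405,210,000,000 ÷ 490,000 = 826,959.18.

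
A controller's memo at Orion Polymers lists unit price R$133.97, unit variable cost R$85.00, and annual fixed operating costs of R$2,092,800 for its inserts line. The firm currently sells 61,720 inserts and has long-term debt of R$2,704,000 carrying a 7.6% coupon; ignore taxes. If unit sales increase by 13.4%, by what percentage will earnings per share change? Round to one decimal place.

+55.9%

Contribution at this volume is 61,720 × R$48.97 = R$3,022,428.40.
Operating income = contribution − fixed costs = R$3,022,428.40 − R$2,092,800 = R$929,628.40.
Interest = R$205,504.00, so EBIT − I = R$724,124.40.
Degree of combined leverage = contribution ÷ (EBIT − I) = R$3,022,428.40 ÷ R$724,124.40 = 4.1739.
%ΔEPS = DCL × %ΔSales = 4.1739 × +13.4% = +55.9%.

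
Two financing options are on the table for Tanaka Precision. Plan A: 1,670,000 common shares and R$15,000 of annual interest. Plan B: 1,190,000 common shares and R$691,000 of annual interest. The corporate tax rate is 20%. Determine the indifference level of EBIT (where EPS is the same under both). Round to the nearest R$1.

Set EPS_A = EPS_B: (EBIT − R$15,000)(1 − 0.20) ÷ 1,670,000 = (EBIT − R$691,000)(1 − 0.20) ÷ 1,190,000.
The (1 − t) factor cancels: (EBIT − 15,000) × 1,190,000 = (EBIT − 691,000) × 1,670,000.
Solving, EBIT = (691,000·1,670,000 − 15,000·1,190,000) / (1,670,000 − 1,190,000) = 1,136,120,000,000 / 480,000 = 2,366,916.67.

R$2,366,917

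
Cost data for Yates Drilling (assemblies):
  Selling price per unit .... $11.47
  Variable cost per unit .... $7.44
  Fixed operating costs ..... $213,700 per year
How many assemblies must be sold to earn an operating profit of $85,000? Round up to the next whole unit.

Each unit contributes $11.47 − $7.44 = $4.03.
Required volume = (fixed costs + target profit) ÷ CM = ($213,700 + $85,000) ÷ $4.03 = 74,119.11, so 74,120 assemblies.

74,120 assemblies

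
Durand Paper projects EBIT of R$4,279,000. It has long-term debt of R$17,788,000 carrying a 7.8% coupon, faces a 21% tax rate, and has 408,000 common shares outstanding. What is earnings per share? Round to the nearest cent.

R$5.60

Interest = R$1,387,464.00, so EBT = R$4,279,000 − R$1,387,464.00 = R$2,891,536.00.
Net income = R$2,891,536.00 × (1 − 0.21) = R$2,284,313.44.
EPS = R$2,284,313.44 ÷ 408,000 = R$5.60.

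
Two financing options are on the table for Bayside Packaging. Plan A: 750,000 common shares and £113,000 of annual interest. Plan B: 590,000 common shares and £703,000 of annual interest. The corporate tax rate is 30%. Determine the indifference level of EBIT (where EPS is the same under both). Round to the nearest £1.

Set EPS_A = EPS_B: (EBIT − £113,000)(1 − 0.30) ÷ 750,000 = (EBIT − £703,000)(1 − 0.30) ÷ 590,000.
The (1 − t) factor cancels: (EBIT − 113,000) × 590,000 = (EBIT − 703,000) × 750,000.
Solving, EBIT = (703,000·750,000 − 113,000·590,000) / (750,000 − 590,000) = 460,580,000,000 / 160,000 = 2,878,625.00.

£2,878,625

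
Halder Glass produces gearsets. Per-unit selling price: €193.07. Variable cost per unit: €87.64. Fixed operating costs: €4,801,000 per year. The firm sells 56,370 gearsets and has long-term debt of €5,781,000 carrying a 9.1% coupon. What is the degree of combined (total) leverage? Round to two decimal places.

Contribution at this volume is 56,370 × €105.43 = €5,943,089.10.
Operating income = contribution − fixed costs = €5,943,089.10 − €4,801,000 = €1,142,089.10. Interest = €526,071.00.
DOL = €5,943,089.10 ÷ €1,142,089.10 = 5.2037; DFL = €1,142,089.10 ÷ €616,018.10 = 1.8540.
Combined leverage = 5.2037 × 1.8540 = 9.6477.

9.65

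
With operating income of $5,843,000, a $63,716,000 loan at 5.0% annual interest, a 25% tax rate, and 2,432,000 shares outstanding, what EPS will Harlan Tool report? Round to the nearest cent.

$0.82

Interest = $3,185,800.00, so EBT = $5,843,000 − $3,185,800.00 = $2,657,200.00.
Net income = $2,657,200.00 × (1 − 0.25) = $1,992,900.00.
EPS = $1,992,900.00 ÷ 2,432,000 = $0.82.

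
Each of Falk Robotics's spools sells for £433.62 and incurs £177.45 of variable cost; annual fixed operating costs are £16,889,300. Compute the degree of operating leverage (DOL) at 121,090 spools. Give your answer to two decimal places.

2.20

At 121,090 units, contribution = 121,090 × £256.17 = £31,019,625.30.
Operating income = contribution − fixed costs = £31,019,625.30 − £16,889,300 = £14,130,325.30.
So DOL = total CM / EBIT = £31,019,625.30 / £14,130,325.30 = 2.1953.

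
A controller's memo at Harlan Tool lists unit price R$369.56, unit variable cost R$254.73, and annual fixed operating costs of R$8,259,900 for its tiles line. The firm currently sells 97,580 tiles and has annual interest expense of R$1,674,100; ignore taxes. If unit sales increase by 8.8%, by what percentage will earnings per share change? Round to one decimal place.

+77.6%

Contribution at this volume is 97,580 × R$114.83 = R$11,205,111.40.
Subtracting fixed costs: EBIT = R$11,205,111.40 − R$8,259,900 = R$2,945,211.40.
After interest of R$1,674,100.00, pre-tax earnings = R$1,271,111.40.
Degree of combined leverage = contribution ÷ (EBIT − I) = R$11,205,111.40 ÷ R$1,271,111.40 = 8.8152.
EPS therefore changes by 8.8152 × (+8.8%) = +77.6%.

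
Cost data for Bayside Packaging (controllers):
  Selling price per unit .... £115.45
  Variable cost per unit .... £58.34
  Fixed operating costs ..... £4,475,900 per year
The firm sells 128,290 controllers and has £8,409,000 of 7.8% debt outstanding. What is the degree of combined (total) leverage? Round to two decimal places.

3.34

At 128,290 units, contribution = 128,290 × £57.11 = £7,326,641.90.
Subtracting fixed costs: EBIT = £7,326,641.90 − £4,475,900 = £2,850,741.90. Interest = £655,902.00, so EBIT − I = £2,194,839.90.
DCL = contribution ÷ (EBIT − I) = £7,326,641.90 ÷ £2,194,839.90 = 3.3381.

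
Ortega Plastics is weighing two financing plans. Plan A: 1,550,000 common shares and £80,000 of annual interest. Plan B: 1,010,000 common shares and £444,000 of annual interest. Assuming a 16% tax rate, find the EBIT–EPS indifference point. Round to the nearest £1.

£1,124,815

At indifference, (EBIT − 80,000)(1 − t)/1,550,000 = (EBIT − 444,000)(1 − t)/1,010,000.
Cancelling (1 − t) and cross-multiplying: 1,010,000·(EBIT − 80,000) = 1,550,000·(EBIT − 444,000).
EBIT × (1,550,000 − 1,010,000) = 444,000 × 1,550,000 − 80,000 × 1,010,000 = 607,400,000,000, so EBIT = 607,400,000,000 ÷ 540,000 = 1,124,814.81.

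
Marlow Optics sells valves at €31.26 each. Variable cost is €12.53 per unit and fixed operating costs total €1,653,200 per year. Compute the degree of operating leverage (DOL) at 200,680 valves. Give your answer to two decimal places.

1.79

At 200,680 units, contribution = 200,680 × €18.73 = €3,758,736.40.
Subtracting fixed costs: EBIT = €3,758,736.40 − €1,653,200 = €2,105,536.40.
So DOL = total CM / EBIT = €3,758,736.40 / €2,105,536.40 = 1.7852.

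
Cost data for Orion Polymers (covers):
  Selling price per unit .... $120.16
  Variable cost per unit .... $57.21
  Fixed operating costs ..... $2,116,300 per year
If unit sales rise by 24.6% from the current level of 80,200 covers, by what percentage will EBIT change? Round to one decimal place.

Contribution at this volume is 80,200 × $62.95 = $5,048,590.00.
Operating income = contribution − fixed costs = $5,048,590.00 − $2,116,300 = $2,932,290.00.
Degree of operating leverage = $5,048,590.00 / $2,932,290.00 = 1.7217.
So EBIT moves 1.7217 × (+24.6%) = +42.4%.

+42.4%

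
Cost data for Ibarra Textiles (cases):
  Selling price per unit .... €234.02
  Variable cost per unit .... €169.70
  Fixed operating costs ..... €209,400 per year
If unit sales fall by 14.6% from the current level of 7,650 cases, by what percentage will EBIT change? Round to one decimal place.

Total contribution margin = 7,650 × €64.32 = €492,048.00.
EBIT = €492,048.00 − €209,400 = €282,648.00.
Degree of operating leverage = €492,048.00 / €282,648.00 = 1.7409.
So EBIT moves 1.7409 × (-14.6%) = -25.4%.

-25.4%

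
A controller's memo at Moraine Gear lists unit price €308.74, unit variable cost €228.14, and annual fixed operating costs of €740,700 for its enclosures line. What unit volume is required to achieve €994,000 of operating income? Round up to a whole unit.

Contribution margin per unit = €308.74 − €228.14 = €80.60.
Units = (FC + target) / CM = (€740,700 + €994,000) / €80.60 = 21,522.33, so 21,523 enclosures.

21,523 enclosures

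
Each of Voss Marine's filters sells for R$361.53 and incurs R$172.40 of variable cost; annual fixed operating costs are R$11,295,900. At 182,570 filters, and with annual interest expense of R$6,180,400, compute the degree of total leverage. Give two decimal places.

Total contribution margin = 182,570 × R$189.13 = R$34,529,464.10.
Operating income = contribution − fixed costs = R$34,529,464.10 − R$11,295,900 = R$23,233,564.10. Interest = R$6,180,400.00.
DOL = R$34,529,464.10 ÷ R$23,233,564.10 = 1.4862; DFL = R$23,233,564.10 ÷ R$17,053,164.10 = 1.3624.
Combined leverage = 1.4862 × 1.3624 = 2.0248.

2.02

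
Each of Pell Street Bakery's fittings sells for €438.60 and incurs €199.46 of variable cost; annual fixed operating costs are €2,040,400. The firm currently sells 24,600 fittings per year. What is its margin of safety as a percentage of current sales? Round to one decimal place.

Contribution margin per unit = €438.60 − €199.46 = €239.14. Break-even units = €2,040,400 ÷ €239.14 = 8,532.24; break-even revenue = 8,532.24 × €438.60 = €3,742,240.70.
Actual sales revenue = 24,600 × €438.60 = €10,789,560.00.
Margin of safety = (€10,789,560.00 − €3,742,240.70) ÷ €10,789,560.00 = 65.3%.

65.3%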